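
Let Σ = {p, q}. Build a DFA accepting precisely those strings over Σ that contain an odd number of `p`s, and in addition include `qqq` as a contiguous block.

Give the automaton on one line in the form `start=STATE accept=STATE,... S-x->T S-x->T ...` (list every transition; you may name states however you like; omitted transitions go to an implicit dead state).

Handle the two conditions separately and then intersect. The first has 2 states tracking the count of `p`s modulo 2; the second has 4 states tracking whether and how much of `qqq` has been seen. A product state is a pair (one from each), accepting exactly when both do.
With 8 states:
        p   q  
>  s0   s1  s2 
   s1   s0  s3 
   s2   s1  s4 
   s3   s0  s5 
   s4   s1  s6 
   s5   s0  s7 
   s6   s7  s6 
 * s7   s6  s7 
(> = start, * = accepting)

start=s0 accept=s7 s0-p->s1 s0-q->s2 s1-p->s0 s1-q->s3 s2-p->s1 s2-q->s4 s3-p->s0 s3-q->s5 s4-p->s1 s4-q->s6 s5-p->s0 s5-q->s7 s6-p->s7 s6-q->s6 s7-p->s6 s7-q->s7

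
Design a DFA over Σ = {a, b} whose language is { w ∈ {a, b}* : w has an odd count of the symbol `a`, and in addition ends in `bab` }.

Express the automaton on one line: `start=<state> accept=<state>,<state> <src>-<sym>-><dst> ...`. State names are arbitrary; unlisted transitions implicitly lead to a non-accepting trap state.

Run two small machines in parallel and take their product. The first has 2 states tracking the count of `a`s modulo 2; the second has 4 states tracking how much of the suffix `bab` has currently been matched. A product state is a pair (one from each), accepting exactly when both do. After merging equivalent states the machine shrinks.
With 5 states:
        a   b  
>  q0   q1  q2 
   q1   q0  q1 
   q2   q3  q2 
   q3   q0  q4 
 * q4   q0  q1 
(> = start, * = accepting)

start=q0 accept=q4 q0-a->q1 q0-b->q2 q1-a->q0 q1-b->q1 q2-a->q3 q2-b->q2 q3-a->q0 q3-b->q4 q4-a->q0 q4-b->q1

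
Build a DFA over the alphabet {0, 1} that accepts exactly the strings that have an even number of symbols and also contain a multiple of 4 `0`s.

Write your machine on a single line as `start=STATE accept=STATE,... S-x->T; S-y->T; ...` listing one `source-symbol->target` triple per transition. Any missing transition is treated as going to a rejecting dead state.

Handle the two conditions separately and then intersect. One (2 states) tracks the input length modulo 2; the other (4 states) tracks the count of `0`s modulo 4. Each combined state is a pair, one component from each; accept when both components accept.
8 states suffice.
        0   1  
>* q0   q1  q2 
   q1   q3  q4 
   q2   q4  q0 
   q3   q5  q6 
   q4   q6  q1 
   q5   q0  q7 
   q6   q7  q3 
   q7   q2  q5 
(> = start, * = accepting)

start=q0; accept=q0; q0-0->q1; q0-1->q2; q1-0->q3; q1-1->q4; q2-0->q4; q2-1->q0; q3-0->q5; q3-1->q6; q4-0->q6; q4-1->q1; q5-0->q0; q5-1->q7; q6-0->q7; q6-1->q3; q7-0->q2; q7-1->q5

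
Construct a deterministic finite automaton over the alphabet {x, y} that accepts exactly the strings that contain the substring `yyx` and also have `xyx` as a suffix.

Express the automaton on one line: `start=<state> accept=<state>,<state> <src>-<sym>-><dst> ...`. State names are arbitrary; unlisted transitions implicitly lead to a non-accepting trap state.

start=S0 accept=S8 S0-x->S1 S0-y->S2 S1-x->S1 S1-y->S3 S2-x->S1 S2-y->S4 S3-x->S5 S3-y->S4 S4-x->S6 S4-y->S4 S5-x->S1 S5-y->S3 S6-x->S6 S6-y->S7 S7-x->S8 S7-y->S9 S8-x->S6 S8-y->S7 S9-x->S6 S9-y->S9

Build one automaton per condition and run them in lockstep. One (4 states) tracks whether and how much of `yyx` has been seen; the other (4 states) tracks how much of the suffix `xyx` has currently been matched. Each combined state is a pair, one component from each; accept when both components accept.
10 states suffice.
        x   y  
>  S0   S1  S2 
   S1   S1  S3 
   S2   S1  S4 
   S3   S5  S4 
   S4   S6  S4 
   S5   S1  S3 
   S6   S6  S7 
   S7   S8  S9 
 * S8   S6  S7 
   S9   S6  S9 
(> = start, * = accepting)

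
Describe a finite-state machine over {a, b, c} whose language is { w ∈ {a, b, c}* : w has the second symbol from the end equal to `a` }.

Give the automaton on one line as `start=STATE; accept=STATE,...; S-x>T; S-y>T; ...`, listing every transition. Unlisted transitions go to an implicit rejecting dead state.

A DFA must remember the last 2 symbols (since which symbol is second-to-last isn't known until the input ends). Use one state per possible window of the last ≤2 symbols; accept from those whose window starts with `a`.
A 13-state machine:
          a    b    c  
>  s0     s1   s2   s3 
   s1     s4   s5   s6 
   s2     s7   s8   s9 
   s3    s10  s11  s12 
 * s4     s4   s5   s6 
 * s5     s7   s8   s9 
 * s6    s10  s11  s12 
   s7     s4   s5   s6 
   s8     s7   s8   s9 
   s9    s10  s11  s12 
   s10    s4   s5   s6 
   s11    s7   s8   s9 
   s12   s10  s11  s12 
(> = start, * = accepting)

start=s0; accept=s4,s5,s6; s0-a>s1; s0-b>s2; s0-c>s3; s1-a>s4; s1-b>s5; s1-c>s6; s2-a>s7; s2-b>s8; s2-c>s9; s3-a>s10; s3-b>s11; s3-c>s12; s4-a>s4; s4-b>s5; s4-c>s6; s5-a>s7; s5-b>s8; s5-c>s9; s6-a>s10; s6-b>s11; s6-c>s12; s7-a>s4; s7-b>s5; s7-c>s6; s8-a>s7; s8-b>s8; s8-c>s9; s9-a>s10; s9-b>s11; s9-c>s12; s10-a>s4; s10-b>s5; s10-c>s6; s11-a>s7; s11-b>s8; s11-c>s9; s12-a>s10; s12-b>s11; s12-c>s12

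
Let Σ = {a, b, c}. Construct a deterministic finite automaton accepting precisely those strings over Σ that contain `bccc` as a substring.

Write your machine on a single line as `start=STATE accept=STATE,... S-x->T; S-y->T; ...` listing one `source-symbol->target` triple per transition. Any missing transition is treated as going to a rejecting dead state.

start=S0; accept=S4; S0-a->S0; S0-b->S1; S0-c->S0; S1-a->S0; S1-b->S1; S1-c->S2; S2-a->S0; S2-b->S1; S2-c->S3; S3-a->S0; S3-b->S1; S3-c->S4; S4-a->S4; S4-b->S4; S4-c->S4

States S0..S3 record the length of the longest prefix of `bccc` that matches the current input suffix. Reaching S4 means `bccc` has been seen, and we stay there forever. Accept from S4.
        a   b   c  
>  S0   S0  S1  S0 
   S1   S0  S1  S2 
   S2   S0  S1  S3 
   S3   S0  S1  S4 
 * S4   S4  S4  S4 
(> = start, * = accepting)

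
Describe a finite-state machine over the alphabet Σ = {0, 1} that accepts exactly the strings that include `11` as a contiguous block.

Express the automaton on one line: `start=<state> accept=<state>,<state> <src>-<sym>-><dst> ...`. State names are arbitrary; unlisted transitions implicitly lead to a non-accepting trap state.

start=q0 accept=q2 q0-0->q0 q0-1->q1 q1-0->q0 q1-1->q2 q2-0->q2 q2-1->q2

Track how much of `11` has been matched so far: state q0 is no progress, q2 is the absorbing accept state reached once `11` has occurred. Intermediate states record partial matches; on a mismatch, fall back to the longest reusable overlap.
        0   1  
>  q0   q0  q1 
   q1   q0  q2 
 * q2   q2  q2 
(> = start, * = accepting)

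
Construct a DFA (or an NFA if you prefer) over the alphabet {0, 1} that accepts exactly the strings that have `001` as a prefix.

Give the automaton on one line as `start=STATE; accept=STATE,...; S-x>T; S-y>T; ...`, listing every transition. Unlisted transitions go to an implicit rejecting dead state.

start=S0; accept=S3; S0-0>S1; S0-1>S4; S1-0>S2; S1-1>S4; S2-0>S4; S2-1>S3; S3-0>S3; S3-1>S3; S4-0>S4; S4-1>S4

Walk along `001` while the input agrees: from S0 take `0` to S1, and so on. Any deviation drops to the rejecting sink S4. Once S3 is reached the prefix is confirmed and every continuation is accepted.
5 states suffice.
        0   1  
>  S0   S1  S4 
   S1   S2  S4 
   S2   S4  S3 
 * S3   S3  S3 
   S4   S4  S4 
(> = start, * = accepting)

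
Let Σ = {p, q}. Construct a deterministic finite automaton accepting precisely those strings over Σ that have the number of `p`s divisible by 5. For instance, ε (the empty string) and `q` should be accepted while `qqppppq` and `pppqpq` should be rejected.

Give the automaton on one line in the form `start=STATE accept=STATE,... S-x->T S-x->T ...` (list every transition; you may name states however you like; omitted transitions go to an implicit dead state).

The only thing that matters is how many `p`s have appeared, reduced mod 5. Use one state per residue: A for 0, …, E for 4. Reading `p` moves to the next residue; anything else stays put. A is accepting.
A 5-state machine:
       p  q 
>* A   B  A 
   B   C  B 
   C   D  C 
   D   E  D 
   E   A  E 
(> = start, * = accepting)

start=A accept=A A-p->B A-q->A B-p->C B-q->B C-p->D C-q->C D-p->E D-q->D E-p->A E-q->E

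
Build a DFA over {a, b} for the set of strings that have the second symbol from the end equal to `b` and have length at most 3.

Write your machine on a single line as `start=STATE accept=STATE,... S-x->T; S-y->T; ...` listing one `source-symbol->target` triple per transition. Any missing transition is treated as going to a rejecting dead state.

Run two small machines in parallel and take their product. The first has 7 states tracking the last 2 symbols read; the second has 5 states tracking the input length, saturating at 4. A product state is a pair (one from each), accepting exactly when both do. Minimizing collapses redundant product states.
7 states suffice.
        a   b  
>  q0   q1  q2 
   q1   q3  q4 
   q2   q5  q6 
   q3   q3  q3 
   q4   q5  q5 
 * q5   q3  q3 
 * q6   q5  q5 
(> = start, * = accepting)

start=q0; accept=q5,q6; q0-a->q1; q0-b->q2; q1-a->q3; q1-b->q4; q2-a->q5; q2-b->q6; q3-a->q3; q3-b->q3; q4-a->q5; q4-b->q5; q5-a->q3; q5-b->q3; q6-a->q5; q6-b->q5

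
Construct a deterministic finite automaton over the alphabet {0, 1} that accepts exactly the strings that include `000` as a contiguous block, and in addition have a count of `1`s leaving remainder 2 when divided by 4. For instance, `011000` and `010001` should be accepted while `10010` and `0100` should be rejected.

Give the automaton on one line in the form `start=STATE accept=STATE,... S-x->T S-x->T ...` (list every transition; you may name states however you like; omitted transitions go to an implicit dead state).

start=q0 accept=q13 q0-0->q1 q0-1->q2 q1-0->q3 q1-1->q2 q2-0->q4 q2-1->q5 q3-0->q6 q3-1->q2 q4-0->q7 q4-1->q5 q5-0->q8 q5-1->q9 q6-0->q6 q6-1->q10 q7-0->q10 q7-1->q5 q8-0->q11 q8-1->q9 q9-0->q12 q9-1->q0 q10-0->q10 q10-1->q13 q11-0->q13 q11-1->q9 q12-0->q14 q12-1->q0 q13-0->q13 q13-1->q15 q14-0->q15 q14-1->q0 q15-0->q15 q15-1->q6

Handle the two conditions separately and then intersect. The first has 4 states tracking whether and how much of `000` has been seen; the second has 4 states tracking the count of `1`s modulo 4. A product state is a pair (one from each), accepting exactly when both do.
With 16 states:
          0    1  
>  q0     q1   q2 
   q1     q3   q2 
   q2     q4   q5 
   q3     q6   q2 
   q4     q7   q5 
   q5     q8   q9 
   q6     q6  q10 
   q7    q10   q5 
   q8    q11   q9 
   q9    q12   q0 
   q10   q10  q13 
   q11   q13   q9 
   q12   q14   q0 
 * q13   q13  q15 
   q14   q15   q0 
   q15   q15   q6 
(> = start, * = accepting)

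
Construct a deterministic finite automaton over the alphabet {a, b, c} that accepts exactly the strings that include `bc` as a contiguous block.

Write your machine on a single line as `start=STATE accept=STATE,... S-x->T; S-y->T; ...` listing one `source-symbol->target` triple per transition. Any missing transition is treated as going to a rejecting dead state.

start=s0; accept=s2; s0-a->s0; s0-b->s1; s0-c->s0; s1-a->s0; s1-b->s1; s1-c->s2; s2-a->s2; s2-b->s2; s2-c->s2

Track how much of `bc` has been matched so far: state s0 is no progress, s2 is the absorbing accept state reached once `bc` has occurred. Intermediate states record partial matches; on a mismatch, fall back to the longest reusable overlap.
A 3-state machine:
        a   b   c  
>  s0   s0  s1  s0 
   s1   s0  s1  s2 
 * s2   s2  s2  s2 
(> = start, * = accepting)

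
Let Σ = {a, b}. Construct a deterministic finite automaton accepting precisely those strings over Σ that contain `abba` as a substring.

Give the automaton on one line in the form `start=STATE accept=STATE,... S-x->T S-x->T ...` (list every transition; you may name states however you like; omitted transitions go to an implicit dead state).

States q0..q3 record the length of the longest prefix of `abba` that matches the current input suffix. Reaching q4 means `abba` has been seen, and we stay there forever. Accept from q4.
A 5-state machine:
        a   b  
>  q0   q1  q0 
   q1   q1  q2 
   q2   q1  q3 
   q3   q4  q0 
 * q4   q4  q4 
(> = start, * = accepting)

start=q0 accept=q4 q0-a->q1 q0-b->q0 q1-a->q1 q1-b->q2 q2-a->q1 q2-b->q3 q3-a->q4 q3-b->q0 q4-a->q4 q4-b->q4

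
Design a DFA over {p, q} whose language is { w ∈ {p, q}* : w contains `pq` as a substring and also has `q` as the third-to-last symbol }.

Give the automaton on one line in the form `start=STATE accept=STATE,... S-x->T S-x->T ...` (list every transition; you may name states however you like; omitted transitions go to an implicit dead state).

Run two small machines in parallel and take their product. The first has 3 states tracking whether and how much of `pq` has been seen; the second has 15 states tracking the last 3 symbols read. A product state is a pair (one from each), accepting exactly when both do. After merging equivalent states the machine shrinks.
11 states suffice.
          p    q  
>  S0     S1   S2 
   S1     S1   S3 
   S2     S4   S2 
   S3     S5   S6 
   S4     S1   S7 
   S5     S8   S7 
   S6     S9  S10 
 * S7     S5   S6 
 * S8     S1   S3 
 * S9     S8   S7 
 * S10    S9  S10 
(> = start, * = accepting)

start=S0 accept=S7,S8,S9,S10 S0-p->S1 S0-q->S2 S1-p->S1 S1-q->S3 S2-p->S4 S2-q->S2 S3-p->S5 S3-q->S6 S4-p->S1 S4-q->S7 S5-p->S8 S5-q->S7 S6-p->S9 S6-q->S10 S7-p->S5 S7-q->S6 S8-p->S1 S8-q->S3 S9-p->S8 S9-q->S7 S10-p->S9 S10-q->S10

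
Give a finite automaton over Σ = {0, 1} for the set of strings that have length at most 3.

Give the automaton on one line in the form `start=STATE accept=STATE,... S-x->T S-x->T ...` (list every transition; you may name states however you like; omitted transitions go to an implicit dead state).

We only need to distinguish lengths 0, 1, …, 3, and '>3'. Chain S0 → S1 → S2 → S3 → S4 on every symbol, with S4 looping. Accepting states: {S0, S1, S2, S3}.
With 5 states:
        0   1  
>* S0   S1  S1 
 * S1   S2  S2 
 * S2   S3  S3 
 * S3   S4  S4 
   S4   S4  S4 
(> = start, * = accepting)

start=S0 accept=S0,S1,S2,S3 S0-0->S1 S0-1->S1 S1-0->S2 S1-1->S2 S2-0->S3 S2-1->S3 S3-0->S4 S3-1->S4 S4-0->S4 S4-1->S4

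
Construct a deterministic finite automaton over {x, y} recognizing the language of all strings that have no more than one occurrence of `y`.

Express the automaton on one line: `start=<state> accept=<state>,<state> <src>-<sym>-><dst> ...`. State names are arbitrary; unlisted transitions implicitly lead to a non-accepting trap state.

start=q0 accept=q0,q1 q0-x->q0 q0-y->q1 q1-x->q1 q1-y->q2 q2-x->q2 q2-y->q2

Count `y`s, saturating at 2: state q0 means no `y` yet, q1 means one `y` seen, q2 means more than one. Each `y` increments (capped at q2); other symbols loop. Accept from {q0, q1}.
3 states suffice.
        x   y  
>* q0   q0  q1 
 * q1   q1  q2 
   q2   q2  q2 
(> = start, * = accepting)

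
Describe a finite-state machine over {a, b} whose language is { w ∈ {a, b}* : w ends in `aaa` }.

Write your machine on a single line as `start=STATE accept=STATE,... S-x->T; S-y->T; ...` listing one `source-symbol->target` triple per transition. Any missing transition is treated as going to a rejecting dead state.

Let each state record the length of the longest suffix of the input read so far that is also a prefix of `aaa`. q1 means the last symbol is `a`; q2 means the last 2 symbols are `aa`; q3 means the last 3 symbols are `aaa`. Accept only at q3, where the string currently ends in `aaa`.
With 4 states:
        a   b  
>  q0   q1  q0 
   q1   q2  q0 
   q2   q3  q0 
 * q3   q3  q0 
(> = start, * = accepting)

start=q0; accept=q3; q0-a->q1; q0-b->q0; q1-a->q2; q1-b->q0; q2-a->q3; q2-b->q0; q3-a->q3; q3-b->q0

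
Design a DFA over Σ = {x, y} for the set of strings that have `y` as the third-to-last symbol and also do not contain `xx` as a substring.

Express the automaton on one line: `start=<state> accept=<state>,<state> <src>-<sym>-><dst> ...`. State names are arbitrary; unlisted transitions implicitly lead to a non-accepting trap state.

start=s0 accept=s12,s13,s14 s0-x->s1 s0-y->s2 s1-x->s3 s1-y->s4 s2-x->s5 s2-y->s6 s3-x->s7 s3-y->s8 s4-x->s9 s4-y->s10 s5-x->s11 s5-y->s12 s6-x->s13 s6-y->s14 s7-x->s7 s7-y->s8 s8-x->s15 s8-y->s16 s9-x->s11 s9-y->s12 s10-x->s13 s10-y->s14 s11-x->s7 s11-y->s8 s12-x->s9 s12-y->s10 s13-x->s11 s13-y->s12 s14-x->s13 s14-y->s14 s15-x->s11 s15-y->s17 s16-x->s18 s16-y->s19 s17-x->s15 s17-y->s16 s18-x->s11 s18-y->s17 s19-x->s18 s19-y->s19

Build one automaton per condition and run them in lockstep. One (15 states) tracks the last 3 symbols read; the other (3 states) tracks partial matches of the forbidden pattern `xx`. Each combined state is a pair, one component from each; accept when both components accept.
          x    y  
>  s0     s1   s2 
   s1     s3   s4 
   s2     s5   s6 
   s3     s7   s8 
   s4     s9  s10 
   s5    s11  s12 
   s6    s13  s14 
   s7     s7   s8 
   s8    s15  s16 
   s9    s11  s12 
   s10   s13  s14 
   s11    s7   s8 
 * s12    s9  s10 
 * s13   s11  s12 
 * s14   s13  s14 
   s15   s11  s17 
   s16   s18  s19 
   s17   s15  s16 
   s18   s11  s17 
   s19   s18  s19 
(> = start, * = accepting)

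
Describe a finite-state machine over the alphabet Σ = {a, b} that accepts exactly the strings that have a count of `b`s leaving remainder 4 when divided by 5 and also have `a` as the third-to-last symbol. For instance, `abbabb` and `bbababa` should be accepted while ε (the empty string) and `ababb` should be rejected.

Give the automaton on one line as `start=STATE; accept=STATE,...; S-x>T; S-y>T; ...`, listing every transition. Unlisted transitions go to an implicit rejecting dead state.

start=S0; accept=S8,S12,S13,S15; S0-a>S0; S0-b>S1; S1-a>S1; S1-b>S2; S2-a>S3; S2-b>S4; S3-a>S3; S3-b>S5; S4-a>S6; S4-b>S7; S5-a>S6; S5-b>S8; S6-a>S9; S6-b>S10; S7-a>S11; S7-b>S0; S8-a>S11; S8-b>S0; S9-a>S9; S9-b>S12; S10-a>S13; S10-b>S0; S11-a>S14; S11-b>S0; S12-a>S13; S12-b>S0; S13-a>S14; S13-b>S0; S14-a>S15; S14-b>S0; S15-a>S15; S15-b>S0

Handle the two conditions separately and then intersect. One (5 states) tracks the count of `b`s modulo 5; the other (15 states) tracks the last 3 symbols read. Each combined state is a pair, one component from each; accept when both components accept. After merging equivalent states the machine shrinks.
With 16 states:
          a    b  
>  S0     S0   S1 
   S1     S1   S2 
   S2     S3   S4 
   S3     S3   S5 
   S4     S6   S7 
   S5     S6   S8 
   S6     S9  S10 
   S7    S11   S0 
 * S8    S11   S0 
   S9     S9  S12 
   S10   S13   S0 
   S11   S14   S0 
 * S12   S13   S0 
 * S13   S14   S0 
   S14   S15   S0 
 * S15   S15   S0 
(> = start, * = accepting)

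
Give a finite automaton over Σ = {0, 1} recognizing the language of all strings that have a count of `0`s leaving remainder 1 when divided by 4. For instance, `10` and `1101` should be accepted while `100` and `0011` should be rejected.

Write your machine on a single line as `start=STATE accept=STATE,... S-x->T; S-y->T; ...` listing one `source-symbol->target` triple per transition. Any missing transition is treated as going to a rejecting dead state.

start=q0; accept=q1; q0-0->q1; q0-1->q0; q1-0->q2; q1-1->q1; q2-0->q3; q2-1->q2; q3-0->q0; q3-1->q3

The only thing that matters is how many `0`s have appeared, reduced mod 4. Use one state per residue: q0 for 0, …, q3 for 3. Reading `0` moves to the next residue; anything else stays put. q1 is accepting.
A 4-state machine:
        0   1  
>  q0   q1  q0 
 * q1   q2  q1 
   q2   q3  q2 
   q3   q0  q3 
(> = start, * = accepting)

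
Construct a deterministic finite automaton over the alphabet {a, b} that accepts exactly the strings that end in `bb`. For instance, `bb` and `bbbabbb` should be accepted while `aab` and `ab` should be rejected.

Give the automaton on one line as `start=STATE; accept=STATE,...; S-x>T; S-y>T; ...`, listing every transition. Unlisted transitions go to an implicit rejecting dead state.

start=q0; accept=q2; q0-a>q0; q0-b>q1; q1-a>q0; q1-b>q2; q2-a>q0; q2-b>q2

Let each state record the length of the longest suffix of the input read so far that is also a prefix of `bb`. q1 means the last symbol is `b`; q2 means the last 2 symbols are `bb`. Accept only at q2, where the string currently ends in `bb`.
With 3 states:
        a   b  
>  q0   q0  q1 
   q1   q0  q2 
 * q2   q0  q2 
(> = start, * = accepting)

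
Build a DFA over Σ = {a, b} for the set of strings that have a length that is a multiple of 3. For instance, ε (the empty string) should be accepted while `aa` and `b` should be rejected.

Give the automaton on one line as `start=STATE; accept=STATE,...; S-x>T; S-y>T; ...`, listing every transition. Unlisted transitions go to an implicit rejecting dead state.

start=q0; accept=q0; q0-a>q1; q0-b>q1; q1-a>q2; q1-b>q2; q2-a>q0; q2-b>q0

Only the length mod 3 matters, so use a 3-cycle: from any state, every input symbol moves to the next state, wrapping q2 back to q0. Mark q0 accepting.
3 states suffice.
        a   b  
>* q0   q1  q1 
   q1   q2  q2 
   q2   q0  q0 
(> = start, * = accepting)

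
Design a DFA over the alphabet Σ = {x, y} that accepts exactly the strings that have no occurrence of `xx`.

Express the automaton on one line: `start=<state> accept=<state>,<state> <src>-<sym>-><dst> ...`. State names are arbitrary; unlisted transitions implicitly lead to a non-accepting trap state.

start=s0 accept=s0,s1 s0-x->s1 s0-y->s0 s1-x->s2 s1-y->s0 s2-x->s2 s2-y->s2

Track partial matches of the forbidden pattern `xx`. State s2 is a dead state reached once `xx` has occurred; every other state accepts. s0 means no part of `xx` is currently matched.
        x   y  
>* s0   s1  s0 
 * s1   s2  s0 
   s2   s2  s2 
(> = start, * = accepting)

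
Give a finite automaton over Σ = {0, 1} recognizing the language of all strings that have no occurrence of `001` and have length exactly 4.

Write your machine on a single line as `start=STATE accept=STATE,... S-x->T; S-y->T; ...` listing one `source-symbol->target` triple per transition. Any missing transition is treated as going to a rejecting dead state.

Build one automaton per condition and run them in lockstep. The first has 4 states tracking partial matches of the forbidden pattern `001`; the second has 6 states tracking the input length, saturating at 5. A product state is a pair (one from each), accepting exactly when both do. Minimizing collapses redundant product states.
With 10 states:
        0   1  
>  S0   S1  S2 
   S1   S3  S4 
   S2   S5  S4 
   S3   S6  S7 
   S4   S8  S8 
   S5   S6  S8 
   S6   S9  S7 
   S7   S7  S7 
   S8   S9  S9 
 * S9   S7  S7 
(> = start, * = accepting)

start=S0; accept=S9; S0-0->S1; S0-1->S2; S1-0->S3; S1-1->S4; S2-0->S5; S2-1->S4; S3-0->S6; S3-1->S7; S4-0->S8; S4-1->S8; S5-0->S6; S5-1->S8; S6-0->S9; S6-1->S7; S7-0->S7; S7-1->S7; S8-0->S9; S8-1->S9; S9-0->S7; S9-1->S7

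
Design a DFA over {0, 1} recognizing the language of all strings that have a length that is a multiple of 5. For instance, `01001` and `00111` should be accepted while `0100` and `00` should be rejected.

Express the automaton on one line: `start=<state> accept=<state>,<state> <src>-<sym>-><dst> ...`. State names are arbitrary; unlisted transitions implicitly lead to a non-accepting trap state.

start=A accept=A A-0->B A-1->B B-0->C B-1->C C-0->D C-1->D D-0->E D-1->E E-0->A E-1->A

Only the length mod 5 matters, so use a 5-cycle: from any state, every input symbol moves to the next state, wrapping E back to A. Mark A accepting.
5 states suffice.
       0  1 
>* A   B  B 
   B   C  C 
   C   D  D 
   D   E  E 
   E   A  A 
(> = start, * = accepting)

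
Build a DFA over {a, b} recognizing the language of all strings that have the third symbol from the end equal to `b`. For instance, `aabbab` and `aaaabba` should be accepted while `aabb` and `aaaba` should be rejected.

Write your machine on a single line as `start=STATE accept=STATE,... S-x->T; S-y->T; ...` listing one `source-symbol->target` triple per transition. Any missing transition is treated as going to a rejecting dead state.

A DFA must remember the last 3 symbols (since which symbol is third-to-last isn't known until the input ends). Use one state per possible window of the last ≤3 symbols; accept from those whose window starts with `b`.
A 15-state machine:
          a    b  
>  q0     q1   q2 
   q1     q3   q4 
   q2     q5   q6 
   q3     q7   q8 
   q4     q9  q10 
   q5    q11  q12 
   q6    q13  q14 
   q7     q7   q8 
   q8     q9  q10 
   q9    q11  q12 
   q10   q13  q14 
 * q11    q7   q8 
 * q12    q9  q10 
 * q13   q11  q12 
 * q14   q13  q14 
(> = start, * = accepting)

start=q0; accept=q11,q12,q13,q14; q0-a->q1; q0-b->q2; q1-a->q3; q1-b->q4; q2-a->q5; q2-b->q6; q3-a->q7; q3-b->q8; q4-a->q9; q4-b->q10; q5-a->q11; q5-b->q12; q6-a->q13; q6-b->q14; q7-a->q7; q7-b->q8; q8-a->q9; q8-b->q10; q9-a->q11; q9-b->q12; q10-a->q13; q10-b->q14; q11-a->q7; q11-b->q8; q12-a->q9; q12-b->q10; q13-a->q11; q13-b->q12; q14-a->q13; q14-b->q14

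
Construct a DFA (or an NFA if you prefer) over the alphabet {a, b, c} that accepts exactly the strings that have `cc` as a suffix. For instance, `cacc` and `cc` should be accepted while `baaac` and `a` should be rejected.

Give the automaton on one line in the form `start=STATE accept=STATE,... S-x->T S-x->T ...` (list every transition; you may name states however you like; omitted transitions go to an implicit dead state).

Let each state record the length of the longest suffix of the input read so far that is also a prefix of `cc`. q1 means the last symbol is `c`; q2 means the last 2 symbols are `cc`. Accept only at q2, where the string currently ends in `cc`.
3 states suffice.
        a   b   c  
>  q0   q0  q0  q1 
   q1   q0  q0  q2 
 * q2   q0  q0  q2 
(> = start, * = accepting)

start=q0 accept=q2 q0-a->q0 q0-b->q0 q0-c->q1 q1-a->q0 q1-b->q0 q1-c->q2 q2-a->q0 q2-b->q0 q2-c->q2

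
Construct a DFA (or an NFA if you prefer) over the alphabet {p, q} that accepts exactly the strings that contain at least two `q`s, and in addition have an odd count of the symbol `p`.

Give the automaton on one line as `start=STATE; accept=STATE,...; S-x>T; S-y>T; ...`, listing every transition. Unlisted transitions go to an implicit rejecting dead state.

Handle the two conditions separately and then intersect. One (4 states) tracks the count of `q`s, saturating at 3; the other (2 states) tracks the count of `p`s modulo 2. Each combined state is a pair, one component from each; accept when both components accept.
With 8 states:
       p  q 
>  A   B  C 
   B   A  D 
   C   D  E 
   D   C  F 
   E   F  G 
 * F   E  H 
   G   H  G 
 * H   G  H 
(> = start, * = accepting)

start=A; accept=F,H; A-p>B; A-q>C; B-p>A; B-q>D; C-p>D; C-q>E; D-p>C; D-q>F; E-p>F; E-q>G; F-p>E; F-q>H; G-p>H; G-q>G; H-p>G; H-q>H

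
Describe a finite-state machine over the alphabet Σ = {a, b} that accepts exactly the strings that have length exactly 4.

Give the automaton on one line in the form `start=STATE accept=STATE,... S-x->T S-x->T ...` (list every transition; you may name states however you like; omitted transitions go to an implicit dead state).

Count input length up to 5: every symbol moves from q0 toward q5, which means 'more than 4' and absorbs. Accept from {q4}.
6 states suffice.
        a   b  
>  q0   q1  q1 
   q1   q2  q2 
   q2   q3  q3 
   q3   q4  q4 
 * q4   q5  q5 
   q5   q5  q5 
(> = start, * = accepting)

start=q0 accept=q4 q0-a->q1 q0-b->q1 q1-a->q2 q1-b->q2 q2-a->q3 q2-b->q3 q3-a->q4 q3-b->q4 q4-a->q5 q4-b->q5 q5-a->q5 q5-b->q5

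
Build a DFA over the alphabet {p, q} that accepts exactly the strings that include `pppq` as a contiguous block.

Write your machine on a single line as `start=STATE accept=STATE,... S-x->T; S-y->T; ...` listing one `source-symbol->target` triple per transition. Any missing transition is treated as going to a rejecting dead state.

start=A; accept=E; A-p->B; A-q->A; B-p->C; B-q->A; C-p->D; C-q->A; D-p->D; D-q->E; E-p->E; E-q->E

States A..D record the length of the longest prefix of `pppq` that matches the current input suffix. Reaching E means `pppq` has been seen, and we stay there forever. Accept from E.
A 5-state machine:
       p  q 
>  A   B  A 
   B   C  A 
   C   D  A 
   D   D  E 
 * E   E  E 
(> = start, * = accepting)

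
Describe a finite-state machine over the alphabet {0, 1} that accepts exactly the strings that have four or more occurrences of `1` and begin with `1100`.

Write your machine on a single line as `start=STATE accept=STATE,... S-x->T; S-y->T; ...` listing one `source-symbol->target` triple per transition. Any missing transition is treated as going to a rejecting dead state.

start=q0; accept=q12,q13; q0-0->q1; q0-1->q2; q1-0->q1; q1-1->q3; q2-0->q3; q2-1->q4; q3-0->q3; q3-1->q5; q4-0->q6; q4-1->q7; q5-0->q5; q5-1->q7; q6-0->q8; q6-1->q7; q7-0->q7; q7-1->q9; q8-0->q8; q8-1->q10; q9-0->q9; q9-1->q11; q10-0->q10; q10-1->q12; q11-0->q11; q11-1->q11; q12-0->q12; q12-1->q13; q13-0->q13; q13-1->q13

Build one automaton per condition and run them in lockstep. The first has 6 states tracking the count of `1`s, saturating at 5; the second has 6 states tracking whether the input so far still matches the prefix `1100`. A product state is a pair (one from each), accepting exactly when both do.
14 states suffice.
          0    1  
>  q0     q1   q2 
   q1     q1   q3 
   q2     q3   q4 
   q3     q3   q5 
   q4     q6   q7 
   q5     q5   q7 
   q6     q8   q7 
   q7     q7   q9 
   q8     q8  q10 
   q9     q9  q11 
   q10   q10  q12 
   q11   q11  q11 
 * q12   q12  q13 
 * q13   q13  q13 
(> = start, * = accepting)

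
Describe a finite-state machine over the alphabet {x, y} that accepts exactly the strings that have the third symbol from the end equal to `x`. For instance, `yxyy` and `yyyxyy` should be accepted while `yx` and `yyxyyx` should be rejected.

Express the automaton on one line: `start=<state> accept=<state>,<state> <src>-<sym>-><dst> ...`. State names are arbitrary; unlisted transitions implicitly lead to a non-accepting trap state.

start=s0 accept=s7,s8,s9,s10 s0-x->s1 s0-y->s2 s1-x->s3 s1-y->s4 s2-x->s5 s2-y->s6 s3-x->s7 s3-y->s8 s4-x->s9 s4-y->s10 s5-x->s11 s5-y->s12 s6-x->s13 s6-y->s14 s7-x->s7 s7-y->s8 s8-x->s9 s8-y->s10 s9-x->s11 s9-y->s12 s10-x->s13 s10-y->s14 s11-x->s7 s11-y->s8 s12-x->s9 s12-y->s10 s13-x->s11 s13-y->s12 s14-x->s13 s14-y->s14

Because acceptance depends on a position counted from the end, the machine has to buffer the most recent 3 symbols. Make each state the string of the last up-to-3 symbols read; on input `x` shift the window left and append `x`. Accept when the buffered window has length 3 and begins with `x`.
With 15 states:
          x    y  
>  s0     s1   s2 
   s1     s3   s4 
   s2     s5   s6 
   s3     s7   s8 
   s4     s9  s10 
   s5    s11  s12 
   s6    s13  s14 
 * s7     s7   s8 
 * s8     s9  s10 
 * s9    s11  s12 
 * s10   s13  s14 
   s11    s7   s8 
   s12    s9  s10 
   s13   s11  s12 
   s14   s13  s14 
(> = start, * = accepting)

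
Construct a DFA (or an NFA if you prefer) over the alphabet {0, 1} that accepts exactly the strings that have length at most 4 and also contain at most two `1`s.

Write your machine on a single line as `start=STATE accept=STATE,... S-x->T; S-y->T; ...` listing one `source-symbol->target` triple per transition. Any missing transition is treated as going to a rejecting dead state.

Run two small machines in parallel and take their product. One (6 states) tracks the input length, saturating at 5; the other (4 states) tracks the count of `1`s, saturating at 3. Each combined state is a pair, one component from each; accept when both components accept. Equivalent product states are then merged.
A 10-state machine:
        0   1  
>* S0   S1  S2 
 * S1   S3  S4 
 * S2   S4  S5 
 * S3   S6  S6 
 * S4   S6  S7 
 * S5   S7  S8 
 * S6   S9  S9 
 * S7   S9  S8 
   S8   S8  S8 
 * S9   S8  S8 
(> = start, * = accepting)

start=S0; accept=S0,S1,S2,S3,S4,S5,S6,S7,S9; S0-0->S1; S0-1->S2; S1-0->S3; S1-1->S4; S2-0->S4; S2-1->S5; S3-0->S6; S3-1->S6; S4-0->S6; S4-1->S7; S5-0->S7; S5-1->S8; S6-0->S9; S6-1->S9; S7-0->S9; S7-1->S8; S8-0->S8; S8-1->S8; S9-0->S8; S9-1->S8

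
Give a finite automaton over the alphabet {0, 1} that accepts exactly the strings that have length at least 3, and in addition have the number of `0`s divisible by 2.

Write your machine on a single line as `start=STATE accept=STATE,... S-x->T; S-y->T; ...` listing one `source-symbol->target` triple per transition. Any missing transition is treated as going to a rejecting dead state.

start=S0; accept=S6,S7; S0-0->S1; S0-1->S2; S1-0->S3; S1-1->S4; S2-0->S4; S2-1->S3; S3-0->S5; S3-1->S6; S4-0->S6; S4-1->S5; S5-0->S7; S5-1->S8; S6-0->S8; S6-1->S7; S7-0->S8; S7-1->S7; S8-0->S7; S8-1->S8

Build one automaton per condition and run them in lockstep. One (5 states) tracks the input length, saturating at 4; the other (2 states) tracks the count of `0`s modulo 2. Each combined state is a pair, one component from each; accept when both components accept.
        0   1  
>  S0   S1  S2 
   S1   S3  S4 
   S2   S4  S3 
   S3   S5  S6 
   S4   S6  S5 
   S5   S7  S8 
 * S6   S8  S7 
 * S7   S8  S7 
   S8   S7  S8 
(> = start, * = accepting)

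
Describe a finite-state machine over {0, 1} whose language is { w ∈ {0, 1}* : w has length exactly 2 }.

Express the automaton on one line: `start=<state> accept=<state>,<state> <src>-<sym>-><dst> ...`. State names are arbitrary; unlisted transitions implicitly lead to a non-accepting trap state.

We only need to distinguish lengths 0, 1, …, 2, and '>2'. Chain A → B → C → D on every symbol, with D looping. Accepting states: {C}.
4 states suffice.
       0  1 
>  A   B  B 
   B   C  C 
 * C   D  D 
   D   D  D 
(> = start, * = accepting)

start=A accept=C A-0->B A-1->B B-0->C B-1->C C-0->D C-1->D D-0->D D-1->D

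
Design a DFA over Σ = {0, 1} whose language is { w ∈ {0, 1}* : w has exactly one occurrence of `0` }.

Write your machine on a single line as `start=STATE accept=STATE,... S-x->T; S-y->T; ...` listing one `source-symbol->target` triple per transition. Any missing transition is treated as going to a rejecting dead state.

start=q0; accept=q1; q0-0->q1; q0-1->q0; q1-0->q2; q1-1->q1; q2-0->q2; q2-1->q2

Only the number of `0`s matters, and only up to 2. Make a chain q0 → q1 → q2 advanced by each `0` (with q2 absorbing); every other symbol self-loops. The accepting set is {q1}.
A 3-state machine:
        0   1  
>  q0   q1  q0 
 * q1   q2  q1 
   q2   q2  q2 
(> = start, * = accepting)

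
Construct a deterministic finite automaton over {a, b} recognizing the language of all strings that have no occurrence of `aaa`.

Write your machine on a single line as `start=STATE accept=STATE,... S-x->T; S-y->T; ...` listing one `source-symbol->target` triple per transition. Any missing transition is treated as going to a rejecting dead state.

This is the complement of 'contains `aaa`'. Use the same substring-matching states — s0 through s3 holding how much of `aaa` has just been matched — but flip the accepting set: everything except the trap s3 accepts.
With 4 states:
        a   b  
>* s0   s1  s0 
 * s1   s2  s0 
 * s2   s3  s0 
   s3   s3  s3 
(> = start, * = accepting)

start=s0; accept=s0,s1,s2; s0-a->s1; s0-b->s0; s1-a->s2; s1-b->s0; s2-a->s3; s2-b->s0; s3-a->s3; s3-b->s3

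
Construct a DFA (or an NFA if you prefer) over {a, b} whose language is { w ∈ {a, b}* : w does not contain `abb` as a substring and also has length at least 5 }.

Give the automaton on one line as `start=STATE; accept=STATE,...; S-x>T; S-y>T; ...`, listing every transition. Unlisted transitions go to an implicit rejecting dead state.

Build one automaton per condition and run them in lockstep. One (4 states) tracks partial matches of the forbidden pattern `abb`; the other (7 states) tracks the input length, saturating at 6. Each combined state is a pair, one component from each; accept when both components accept. Minimizing collapses redundant product states.
16 states suffice.
          a    b  
>  S0     S1   S2 
   S1     S3   S4 
   S2     S3   S5 
   S3     S6   S7 
   S4     S6   S8 
   S5     S6   S9 
   S6    S10  S11 
   S7    S10   S8 
   S8     S8   S8 
   S9    S10  S12 
   S10   S13  S14 
   S11   S13   S8 
   S12   S13  S15 
 * S13   S13  S14 
 * S14   S13   S8 
 * S15   S13  S15 
(> = start, * = accepting)

start=S0; accept=S13,S14,S15; S0-a>S1; S0-b>S2; S1-a>S3; S1-b>S4; S2-a>S3; S2-b>S5; S3-a>S6; S3-b>S7; S4-a>S6; S4-b>S8; S5-a>S6; S5-b>S9; S6-a>S10; S6-b>S11; S7-a>S10; S7-b>S8; S8-a>S8; S8-b>S8; S9-a>S10; S9-b>S12; S10-a>S13; S10-b>S14; S11-a>S13; S11-b>S8; S12-a>S13; S12-b>S15; S13-a>S13; S13-b>S14; S14-a>S13; S14-b>S8; S15-a>S13; S15-b>S15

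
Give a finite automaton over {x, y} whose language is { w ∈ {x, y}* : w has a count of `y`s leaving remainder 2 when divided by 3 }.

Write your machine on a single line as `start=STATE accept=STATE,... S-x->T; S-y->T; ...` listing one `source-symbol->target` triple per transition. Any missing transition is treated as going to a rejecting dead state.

start=A; accept=C; A-x->A; A-y->B; B-x->B; B-y->C; C-x->C; C-y->A

The only thing that matters is how many `y`s have appeared, reduced mod 3. Use one state per residue: A for 0, …, C for 2. Reading `y` moves to the next residue; anything else stays put. C is accepting.
3 states suffice.
       x  y 
>  A   A  B 
   B   B  C 
 * C   C  A 
(> = start, * = accepting)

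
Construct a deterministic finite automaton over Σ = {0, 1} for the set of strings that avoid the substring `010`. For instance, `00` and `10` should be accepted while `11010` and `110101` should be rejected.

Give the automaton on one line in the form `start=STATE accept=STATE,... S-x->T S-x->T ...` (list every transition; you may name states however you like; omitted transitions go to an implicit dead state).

start=s0 accept=s0,s1,s2 s0-0->s1 s0-1->s0 s1-0->s1 s1-1->s2 s2-0->s3 s2-1->s0 s3-0->s3 s3-1->s3

This is the complement of 'contains `010`'. Use the same substring-matching states — s0 through s3 holding how much of `010` has just been matched — but flip the accepting set: everything except the trap s3 accepts.
4 states suffice.
        0   1  
>* s0   s1  s0 
 * s1   s1  s2 
 * s2   s3  s0 
   s3   s3  s3 
(> = start, * = accepting)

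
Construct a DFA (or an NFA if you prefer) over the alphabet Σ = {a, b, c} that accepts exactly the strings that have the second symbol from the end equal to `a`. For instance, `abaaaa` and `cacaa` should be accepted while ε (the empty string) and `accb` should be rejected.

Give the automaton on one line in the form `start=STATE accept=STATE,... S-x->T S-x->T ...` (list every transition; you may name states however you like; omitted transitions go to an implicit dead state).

start=q0 accept=q4,q5,q6 q0-a->q1 q0-b->q2 q0-c->q3 q1-a->q4 q1-b->q5 q1-c->q6 q2-a->q7 q2-b->q8 q2-c->q9 q3-a->q10 q3-b->q11 q3-c->q12 q4-a->q4 q4-b->q5 q4-c->q6 q5-a->q7 q5-b->q8 q5-c->q9 q6-a->q10 q6-b->q11 q6-c->q12 q7-a->q4 q7-b->q5 q7-c->q6 q8-a->q7 q8-b->q8 q8-c->q9 q9-a->q10 q9-b->q11 q9-c->q12 q10-a->q4 q10-b->q5 q10-c->q6 q11-a->q7 q11-b->q8 q11-c->q9 q12-a->q10 q12-b->q11 q12-c->q12

A DFA must remember the last 2 symbols (since which symbol is second-to-last isn't known until the input ends). Use one state per possible window of the last ≤2 symbols; accept from those whose window starts with `a`.
13 states suffice.
          a    b    c  
>  q0     q1   q2   q3 
   q1     q4   q5   q6 
   q2     q7   q8   q9 
   q3    q10  q11  q12 
 * q4     q4   q5   q6 
 * q5     q7   q8   q9 
 * q6    q10  q11  q12 
   q7     q4   q5   q6 
   q8     q7   q8   q9 
   q9    q10  q11  q12 
   q10    q4   q5   q6 
   q11    q7   q8   q9 
   q12   q10  q11  q12 
(> = start, * = accepting)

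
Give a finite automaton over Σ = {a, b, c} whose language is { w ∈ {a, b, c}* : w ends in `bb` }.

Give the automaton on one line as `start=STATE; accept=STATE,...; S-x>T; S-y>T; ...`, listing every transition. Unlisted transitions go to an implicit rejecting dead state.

start=q0; accept=q2; q0-a>q0; q0-b>q1; q0-c>q0; q1-a>q0; q1-b>q2; q1-c>q0; q2-a>q0; q2-b>q2; q2-c>q0

Remember how much of `bb` the current input suffix matches. State q0 means no match yet; q1 means the last symbol is `b`; q2 means the last 2 symbols are `bb`. Only q2 accepts. On a mismatch, fall back to the longest proper suffix that is still a prefix of `bb`.
With 3 states:
        a   b   c  
>  q0   q0  q1  q0 
   q1   q0  q2  q0 
 * q2   q0  q2  q0 
(> = start, * = accepting)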